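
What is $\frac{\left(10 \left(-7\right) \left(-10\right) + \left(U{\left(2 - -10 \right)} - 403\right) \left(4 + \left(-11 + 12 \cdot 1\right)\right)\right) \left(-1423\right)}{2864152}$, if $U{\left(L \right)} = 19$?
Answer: $\frac{434015}{716038} \approx 0.60613$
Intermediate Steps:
$\frac{\left(10 \left(-7\right) \left(-10\right) + \left(U{\left(2 - -10 \right)} - 403\right) \left(4 + \left(-11 + 12 \cdot 1\right)\right)\right) \left(-1423\right)}{2864152} = \frac{\left(10 \left(-7\right) \left(-10\right) + \left(19 - 403\right) \left(4 + \left(-11 + 12 \cdot 1\right)\right)\right) \left(-1423\right)}{2864152} = \left(\left(-70\right) \left(-10\right) - 384 \left(4 + \left(-11 + 12\right)\right)\right) \left(-1423\right) \frac{1}{2864152} = \left(700 - 384 \left(4 + 1\right)\right) \left(-1423\right) \frac{1}{2864152} = \left(700 - 1920\right) \left(-1423\right) \frac{1}{2864152} = \left(-1220\right) \left(-1423\right) \frac{1}{2864152} = 1736060 \cdot \frac{1}{2864152} = \frac{434015}{716038}$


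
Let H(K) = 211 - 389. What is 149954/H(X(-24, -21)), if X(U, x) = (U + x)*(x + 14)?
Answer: -74977/89 ≈ -842.44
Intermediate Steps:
X(U, x) = (14 + x)*(U + x) (X(U, x) = (U + x)*(14 + x) = (14 + x)*(U + x))
H(K) = -178
149954/H(X(-24, -21)) = 149954/(-178) = 149954*(-1/178) = -74977/89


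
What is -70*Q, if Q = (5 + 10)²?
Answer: -15750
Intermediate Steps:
Q = 225 (Q = 15² = 225)
-70*Q = -70*225 = -15750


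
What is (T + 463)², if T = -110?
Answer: 124609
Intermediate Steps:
(T + 463)² = (-110 + 463)² = 353² = 124609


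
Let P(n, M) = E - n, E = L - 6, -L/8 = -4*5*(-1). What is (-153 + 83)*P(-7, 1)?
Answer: 11130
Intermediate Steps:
L = -160 (L = -8*(-4*5)*(-1) = -(-160)*(-1) = -8*20 = -160)
E = -166 (E = -160 - 6 = -166)
P(n, M) = -166 - n
(-153 + 83)*P(-7, 1) = (-153 + 83)*(-166 - 1*(-7)) = -70*(-166 + 7) = -70*(-159) = 11130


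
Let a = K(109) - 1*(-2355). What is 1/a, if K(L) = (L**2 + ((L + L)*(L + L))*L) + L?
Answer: 1/5194461 ≈ 1.9251e-7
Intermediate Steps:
K(L) = L + L**2 + 4*L**3 (K(L) = (L**2 + ((2*L)*(2*L))*L) + L = (L**2 + (4*L**2)*L) + L = (L**2 + 4*L**3) + L = L + L**2 + 4*L**3)
a = 5194461 (a = 109*(1 + 109 + 4*109**2) - 1*(-2355) = 109*(1 + 109 + 4*11881) + 2355 = 109*(1 + 109 + 47524) + 2355 = 109*47634 + 2355 = 5192106 + 2355 = 5194461)
1/a = 1/5194461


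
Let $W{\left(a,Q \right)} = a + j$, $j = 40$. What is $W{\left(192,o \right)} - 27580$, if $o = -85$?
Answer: $-27348$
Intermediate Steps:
$W{\left(a,Q \right)} = 40 + a$ ($W{\left(a,Q \right)} = a + 40 = 40 + a$)
$W{\left(192,o \right)} - 27580 = \left(40 + 192\right) - 27580 = 232 - 27580 = -27348$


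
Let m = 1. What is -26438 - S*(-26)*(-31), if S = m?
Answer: -27244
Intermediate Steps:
S = 1
-26438 - S*(-26)*(-31) = -26438 - 1*(-26)*(-31) = -26438 - (-26)*(-31) = -26438 - 1*806 = -26438 - 806 = -27244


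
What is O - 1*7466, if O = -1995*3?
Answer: -13451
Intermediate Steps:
O = -5985
O - 1*7466 = -5985 - 1*7466 = -5985 - 7466 = -13451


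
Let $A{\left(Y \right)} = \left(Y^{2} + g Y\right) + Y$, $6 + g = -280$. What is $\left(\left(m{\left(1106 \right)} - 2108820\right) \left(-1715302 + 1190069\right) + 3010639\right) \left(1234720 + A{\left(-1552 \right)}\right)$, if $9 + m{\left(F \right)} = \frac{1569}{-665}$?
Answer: $\frac{3009454857410616083248}{665} \approx 4.5255 \cdot 10^{18}$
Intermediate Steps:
$g = -286$ ($g = -6 - 280 = -286$)
$A{\left(Y \right)} = Y^{2} - 285 Y$ ($A{\left(Y \right)} = \left(Y^{2} - 286 Y\right) + Y = Y^{2} - 285 Y$)
$m{\left(F \right)} = - \frac{7554}{665}$ ($m{\left(F \right)} = -9 + \frac{1569}{-665} = -9 + 1569 \left(- \frac{1}{665}\right) = -9 - \frac{1569}{665} = - \frac{7554}{665}$)
$\left(\left(m{\left(1106 \right)} - 2108820\right) \left(-1715302 + 1190069\right) + 3010639\right) \left(1234720 + A{\left(-1552 \right)}\right) = \left(\left(- \frac{7554}{665} - 2108820\right) \left(-1715302 + 1190069\right) + 3010639\right) \left(1234720 - 1552 \left(-285 - 1552\right)\right) = \left(\left(- \frac{1402372854}{665}\right) \left(-525233\right) + 3010639\right) \left(1234720 - -2851024\right) = \left(\frac{736572501224982}{665} + 3010639\right) \left(1234720 + 2851024\right) = \frac{736574503299917}{665} \cdot 4085744 = \frac{3009454857410616083248}{665}$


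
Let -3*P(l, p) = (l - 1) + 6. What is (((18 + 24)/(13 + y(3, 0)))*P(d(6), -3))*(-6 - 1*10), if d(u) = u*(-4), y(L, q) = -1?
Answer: -1064/3 ≈ -354.67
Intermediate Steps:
d(u) = -4*u
P(l, p) = -5/3 - l/3 (P(l, p) = -((l - 1) + 6)/3 = -((-1 + l) + 6)/3 = -(5 + l)/3 = -5/3 - l/3)
(((18 + 24)/(13 + y(3, 0)))*P(d(6), -3))*(-6 - 1*10) = (((18 + 24)/(13 - 1))*(-5/3 - (-4)*6/3))*(-6 - 1*10) = ((42/12)*(-5/3 - ⅓*(-24)))*(-6 - 10) = ((42*(1/12))*(-5/3 + 8))*(-16) = ((7/2)*(19/3))*(-16) = (133/6)*(-16) = -1064/3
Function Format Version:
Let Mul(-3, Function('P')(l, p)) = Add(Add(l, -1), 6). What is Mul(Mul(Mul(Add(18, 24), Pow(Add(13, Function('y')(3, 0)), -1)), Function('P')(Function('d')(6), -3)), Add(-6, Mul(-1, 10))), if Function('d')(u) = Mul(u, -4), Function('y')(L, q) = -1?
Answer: Rational(-1064, 3) ≈ -354.67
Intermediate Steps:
Function('d')(u) = Mul(-4, u)
Function('P')(l, p) = Add(Rational(-5, 3), Mul(Rational(-1, 3), l)) (Function('P')(l, p) = Mul(Rational(-1, 3), Add(Add(l, -1), 6)) = Mul(Rational(-1, 3), Add(Add(-1, l), 6)) = Mul(Rational(-1, 3), Add(5, l)) = Add(Rational(-5, 3), Mul(Rational(-1, 3), l)))
Mul(Mul(Mul(Add(18, 24), Pow(Add(13, Function('y')(3, 0)), -1)), Function('P')(Function('d')(6), -3)), Add(-6, Mul(-1, 10))) = Mul(Mul(Mul(Add(18, 24), Pow(Add(13, -1), -1)), Add(Rational(-5, 3), Mul(Rational(-1, 3), Mul(-4, 6)))), Add(-6, Mul(-1, 10))) = Mul(Mul(Mul(42, Pow(12, -1)), Add(Rational(-5, 3), Mul(Rational(-1, 3), -24))), Add(-6, -10)) = Mul(Mul(Mul(42, Rational(1, 12)), Add(Rational(-5, 3), 8)), -16) = Mul(Mul(Rational(7, 2), Rational(19, 3)), -16) = Mul(Rational(133, 6), -16) = Rational(-1064, 3)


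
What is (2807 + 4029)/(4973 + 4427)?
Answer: 1709/2350 ≈ 0.72723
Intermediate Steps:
(2807 + 4029)/(4973 + 4427) = 6836/9400 = 6836*(1/9400) = 1709/2350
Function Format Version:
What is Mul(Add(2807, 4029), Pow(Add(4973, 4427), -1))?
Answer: Rational(1709, 2350) ≈ 0.72723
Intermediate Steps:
Mul(Add(2807, 4029), Pow(Add(4973, 4427), -1)) = Mul(6836, Pow(9400, -1)) = Mul(6836, Rational(1, 9400)) = Rational(1709, 2350)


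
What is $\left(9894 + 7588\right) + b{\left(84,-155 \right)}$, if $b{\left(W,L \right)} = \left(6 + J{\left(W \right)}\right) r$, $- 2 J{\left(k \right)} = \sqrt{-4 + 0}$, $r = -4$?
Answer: $17458 + 4 i \approx 17458.0 + 4.0 i$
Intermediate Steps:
$J{\left(k \right)} = - i$ ($J{\left(k \right)} = - \frac{\sqrt{-4 + 0}}{2} = - \frac{\sqrt{-4}}{2} = - \frac{2 i}{2} = - i$)
$b{\left(W,L \right)} = -24 + 4 i$ ($b{\left(W,L \right)} = \left(6 - i\right) \left(-4\right) = -24 + 4 i$)
$\left(9894 + 7588\right) + b{\left(84,-155 \right)} = \left(9894 + 7588\right) - \left(24 - 4 i\right) = 17482 - \left(24 - 4 i\right) = 17458 + 4 i$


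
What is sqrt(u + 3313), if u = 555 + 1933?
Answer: sqrt(5801) ≈ 76.164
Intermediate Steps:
u = 2488
sqrt(u + 3313) = sqrt(2488 + 3313) = sqrt(5801)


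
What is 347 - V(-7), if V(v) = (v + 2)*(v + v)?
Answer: 277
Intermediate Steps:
V(v) = 2*v*(2 + v) (V(v) = (2 + v)*(2*v) = 2*v*(2 + v))
347 - V(-7) = 347 - 2*(-7)*(2 - 7) = 347 - 2*(-7)*(-5) = 347 - 1*70 = 347 - 70 = 277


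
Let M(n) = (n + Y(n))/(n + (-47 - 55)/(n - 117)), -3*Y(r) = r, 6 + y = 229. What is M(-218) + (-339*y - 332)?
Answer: -4152976069/54696 ≈ -75928.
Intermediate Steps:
y = 223 (y = -6 + 229 = 223)
Y(r) = -r/3
M(n) = 2*n/(3*(n - 102/(-117 + n))) (M(n) = (n - n/3)/(n + (-47 - 55)/(n - 117)) = (2*n/3)/(n - 102/(-117 + n)) = 2*n/(3*(n - 102/(-117 + n))))
M(-218) + (-339*y - 332) = (2/3)*(-218)*(117 - 1*(-218))/(102 - 1*(-218)**2 + 117*(-218)) + (-339*223 - 332) = (2/3)*(-218)*(117 + 218)/(102 - 1*47524 - 25506) + (-75597 - 332) = (2/3)*(-218)*335/(102 - 47524 - 25506) - 75929 = (2/3)*(-218)*335/(-72928) - 75929 = (2/3)*(-218)*(-1/72928)*335 - 75929 = 36515/54696 - 75929 = -4152976069/54696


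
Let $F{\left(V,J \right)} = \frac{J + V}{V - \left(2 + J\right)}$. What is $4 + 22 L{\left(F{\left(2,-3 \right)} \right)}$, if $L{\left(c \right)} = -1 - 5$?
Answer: $-128$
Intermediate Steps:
$F{\left(V,J \right)} = \frac{J + V}{-2 + V - J}$
$L{\left(c \right)} = -6$ ($L{\left(c \right)} = -1 - 5 = -6$)
$4 + 22 L{\left(F{\left(2,-3 \right)} \right)} = 4 + 22 \left(-6\right) = 4 - 132 = -128$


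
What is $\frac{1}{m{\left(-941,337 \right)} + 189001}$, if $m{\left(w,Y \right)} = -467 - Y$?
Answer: $\frac{1}{188197} \approx 5.3136 \cdot 10^{-6}$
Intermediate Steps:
$\frac{1}{m{\left(-941,337 \right)} + 189001} = \frac{1}{\left(-467 - 337\right) + 189001} = \frac{1}{-804 + 189001} = \frac{1}{188197}$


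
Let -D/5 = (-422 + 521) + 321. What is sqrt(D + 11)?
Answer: I*sqrt(2089) ≈ 45.706*I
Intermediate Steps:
D = -2100 (D = -5*((-422 + 521) + 321) = -5*(99 + 321) = -5*420 = -2100)
sqrt(D + 11) = sqrt(-2100 + 11) = sqrt(-2089) = I*sqrt(2089)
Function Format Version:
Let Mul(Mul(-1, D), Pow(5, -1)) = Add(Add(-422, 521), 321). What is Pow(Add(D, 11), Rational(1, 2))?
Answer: Mul(I, Pow(2089, Rational(1, 2))) ≈ Mul(45.706, I)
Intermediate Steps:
D = -2100 (D = Mul(-5, Add(Add(-422, 521), 321)) = Mul(-5, Add(99, 321)) = Mul(-5, 420) = -2100)
Pow(Add(D, 11), Rational(1, 2)) = Pow(Add(-2100, 11), Rational(1, 2)) = Pow(-2089, Rational(1, 2)) = Mul(I, Pow(2089, Rational(1, 2)))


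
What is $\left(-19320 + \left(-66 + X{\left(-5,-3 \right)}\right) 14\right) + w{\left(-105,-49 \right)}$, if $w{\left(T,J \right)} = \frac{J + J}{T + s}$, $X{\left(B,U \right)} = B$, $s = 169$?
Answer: $- \frac{650097}{32} \approx -20316.0$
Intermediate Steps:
$w{\left(T,J \right)} = \frac{2 J}{169 + T}$ ($w{\left(T,J \right)} = \frac{J + J}{T + 169} = \frac{2 J}{169 + T}$)
$\left(-19320 + \left(-66 + X{\left(-5,-3 \right)}\right) 14\right) + w{\left(-105,-49 \right)} = \left(-19320 + \left(-66 - 5\right) 14\right) + 2 \left(-49\right) \frac{1}{169 - 105} = \left(-19320 - 994\right) + 2 \left(-49\right) \frac{1}{64} = -20314 - \frac{49}{32} = - \frac{650097}{32}$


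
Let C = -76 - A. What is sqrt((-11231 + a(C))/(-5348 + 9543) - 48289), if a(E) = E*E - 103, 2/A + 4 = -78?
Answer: 28*I*sqrt(1822114719570)/171995 ≈ 219.75*I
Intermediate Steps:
A = -1/41 (A = 2/(-4 - 78) = 2/(-82) = 2*(-1/82) = -1/41 ≈ -0.024390)
C = -3115/41 (C = -76 - 1*(-1/41) = -76 + 1/41 = -3115/41 ≈ -75.976)
a(E) = -103 + E**2 (a(E) = E**2 - 103 = -103 + E**2)
sqrt((-11231 + a(C))/(-5348 + 9543) - 48289) = sqrt((-11231 + (-103 + (-3115/41)**2))/(-5348 + 9543) - 48289) = sqrt((-11231 + (-103 + 9703225/1681))/4195 - 48289) = sqrt((-11231 + 9530082/1681)*(1/4195) - 48289) = sqrt(-9349229/1681*1/4195 - 48289) = sqrt(-9349229/7051795 - 48289) = sqrt(-340533477984/7051795) = 28*I*sqrt(1822114719570)/171995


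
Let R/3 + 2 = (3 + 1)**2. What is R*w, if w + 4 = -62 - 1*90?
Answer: -6552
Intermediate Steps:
w = -156 (w = -4 + (-62 - 1*90) = -4 + (-62 - 90) = -4 - 152 = -156)
R = 42 (R = -6 + 3*(3 + 1)**2 = -6 + 3*4**2 = -6 + 3*16 = -6 + 48 = 42)
R*w = 42*(-156) = -6552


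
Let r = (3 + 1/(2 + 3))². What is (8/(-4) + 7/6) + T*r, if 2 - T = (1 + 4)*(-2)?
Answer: 18307/150 ≈ 122.05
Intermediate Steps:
r = 256/25 (r = (3 + 1/5)² = (3 + ⅕)² = (16/5)² = 256/25 ≈ 10.240)
T = 12 (T = 2 - (1 + 4)*(-2) = 2 - 5*(-2) = 2 - 1*(-10) = 2 + 10 = 12)
(8/(-4) + 7/6) + T*r = (8/(-4) + 7/6) + 12*(256/25) = (8*(-¼) + 7*(⅙)) + 3072/25 = (-2 + 7/6) + 3072/25 = -⅚ + 3072/25 = 18307/150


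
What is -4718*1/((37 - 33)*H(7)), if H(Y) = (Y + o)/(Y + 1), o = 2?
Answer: -9436/9 ≈ -1048.4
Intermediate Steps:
H(Y) = (2 + Y)/(1 + Y) (H(Y) = (Y + 2)/(Y + 1) = (2 + Y)/(1 + Y))
-4718*1/((37 - 33)*H(7)) = -4718*(1 + 7)/((2 + 7)*(37 - 33)) = -4718/(4*(9/8)) = -4718/9/2 = -4718*2/9 = -9436/9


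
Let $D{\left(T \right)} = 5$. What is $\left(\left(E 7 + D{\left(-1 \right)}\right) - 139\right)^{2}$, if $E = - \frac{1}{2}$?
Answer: $\frac{75625}{4} \approx 18906.0$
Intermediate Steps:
$E = - \frac{1}{2}$ ($E = \left(-1\right) \frac{1}{2} = - \frac{1}{2} \approx -0.5$)
$\left(\left(E 7 + D{\left(-1 \right)}\right) - 139\right)^{2} = \left(\left(\left(- \frac{1}{2}\right) 7 + 5\right) - 139\right)^{2} = \left(\left(- \frac{7}{2} + 5\right) - 139\right)^{2} = \left(\frac{3}{2} - 139\right)^{2} = \left(- \frac{275}{2}\right)^{2} = \frac{75625}{4}$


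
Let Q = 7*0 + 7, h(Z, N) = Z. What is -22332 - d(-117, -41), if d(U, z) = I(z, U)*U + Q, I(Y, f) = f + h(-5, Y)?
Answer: -36613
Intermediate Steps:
I(Y, f) = -5 + f (I(Y, f) = f - 5 = -5 + f)
Q = 7 (Q = 0 + 7 = 7)
d(U, z) = 7 + U*(-5 + U) (d(U, z) = (-5 + U)*U + 7 = U*(-5 + U) + 7 = 7 + U*(-5 + U))
-22332 - d(-117, -41) = -22332 - (7 - 117*(-5 - 117)) = -22332 - (7 - 117*(-122)) = -22332 - (7 + 14274) = -22332 - 1*14281 = -22332 - 14281 = -36613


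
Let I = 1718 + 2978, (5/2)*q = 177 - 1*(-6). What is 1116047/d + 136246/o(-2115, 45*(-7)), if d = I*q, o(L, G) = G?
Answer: -77471043677/180467280 ≈ -429.28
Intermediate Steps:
q = 366/5 (q = 2*(177 - 1*(-6))/5 = 2*(177 + 6)/5 = (⅖)*183 = 366/5 ≈ 73.200)
I = 4696
d = 1718736/5 (d = 4696*(366/5) = 1718736/5 ≈ 3.4375e+5)
1116047/d + 136246/o(-2115, 45*(-7)) = 1116047/(1718736/5) + 136246/((45*(-7))) = 1116047*(5/1718736) + 136246/(-315) = 5580235/1718736 + 136246*(-1/315) = 5580235/1718736 - 136246/315 = -77471043677/180467280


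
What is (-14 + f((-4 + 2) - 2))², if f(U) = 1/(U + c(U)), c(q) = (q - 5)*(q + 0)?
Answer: 199809/1024 ≈ 195.13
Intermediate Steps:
c(q) = q*(-5 + q) (c(q) = (-5 + q)*q = q*(-5 + q))
f(U) = 1/(U + U*(-5 + U))
(-14 + f((-4 + 2) - 2))² = (-14 + 1/(((-4 + 2) - 2)*(-4 + ((-4 + 2) - 2))))² = (-14 + 1/((-2 - 2)*(-4 + (-2 - 2))))² = (-14 + 1/((-4)*(-4 - 4)))² = (-14 - ¼/(-8))² = (-14 - ¼*(-⅛))² = (-14 + 1/32)² = (-447/32)² = 199809/1024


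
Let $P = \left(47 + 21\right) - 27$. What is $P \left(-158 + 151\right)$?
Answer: $-287$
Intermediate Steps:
$P = 41$ ($P = 68 - 27 = 41$)
$P \left(-158 + 151\right) = 41 \left(-158 + 151\right) = 41 \left(-7\right) = -287$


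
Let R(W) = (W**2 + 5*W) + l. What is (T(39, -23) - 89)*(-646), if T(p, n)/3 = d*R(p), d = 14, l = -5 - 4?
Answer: -46256830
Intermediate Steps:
l = -9
R(W) = -9 + W**2 + 5*W (R(W) = (W**2 + 5*W) - 9 = -9 + W**2 + 5*W)
T(p, n) = -378 + 42*p**2 + 210*p (T(p, n) = 3*(14*(-9 + p**2 + 5*p)) = 3*(-126 + 14*p**2 + 70*p) = -378 + 42*p**2 + 210*p)
(T(39, -23) - 89)*(-646) = ((-378 + 42*39**2 + 210*39) - 89)*(-646) = ((-378 + 42*1521 + 8190) - 89)*(-646) = ((-378 + 63882 + 8190) - 89)*(-646) = (71694 - 89)*(-646) = 71605*(-646) = -46256830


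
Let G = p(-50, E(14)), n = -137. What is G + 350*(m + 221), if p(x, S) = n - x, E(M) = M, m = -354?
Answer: -46637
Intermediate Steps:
p(x, S) = -137 - x
G = -87 (G = -137 - 1*(-50) = -137 + 50 = -87)
G + 350*(m + 221) = -87 + 350*(-354 + 221) = -87 + 350*(-133) = -87 - 46550 = -46637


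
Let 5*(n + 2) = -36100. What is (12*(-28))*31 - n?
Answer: -3194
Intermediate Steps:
n = -7222 (n = -2 + (⅕)*(-36100) = -2 - 7220 = -7222)
(12*(-28))*31 - n = (12*(-28))*31 - 1*(-7222) = -336*31 + 7222 = -10416 + 7222 = -3194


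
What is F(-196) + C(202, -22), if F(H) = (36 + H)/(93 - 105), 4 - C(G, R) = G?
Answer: -554/3 ≈ -184.67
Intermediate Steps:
C(G, R) = 4 - G
F(H) = -3 - H/12 (F(H) = (36 + H)/(-12) = (36 + H)*(-1/12) = -3 - H/12)
F(-196) + C(202, -22) = (-3 - 1/12*(-196)) + (4 - 1*202) = (-3 + 49/3) + (4 - 202) = 40/3 - 198 = -554/3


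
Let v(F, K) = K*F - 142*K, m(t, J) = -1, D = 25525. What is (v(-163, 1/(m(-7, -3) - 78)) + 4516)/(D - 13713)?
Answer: 357069/933148 ≈ 0.38265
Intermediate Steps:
v(F, K) = -142*K + F*K (v(F, K) = F*K - 142*K = -142*K + F*K)
(v(-163, 1/(m(-7, -3) - 78)) + 4516)/(D - 13713) = ((-142 - 163)/(-1 - 78) + 4516)/(25525 - 13713) = (-305/(-79) + 4516)/11812 = (-1/79*(-305) + 4516)*(1/11812) = (305/79 + 4516)*(1/11812) = (357069/79)*(1/11812) = 357069/933148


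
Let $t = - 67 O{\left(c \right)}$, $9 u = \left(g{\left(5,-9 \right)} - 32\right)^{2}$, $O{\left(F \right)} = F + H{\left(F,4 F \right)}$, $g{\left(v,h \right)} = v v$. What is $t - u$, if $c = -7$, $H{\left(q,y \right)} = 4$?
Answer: $\frac{1760}{9} \approx 195.56$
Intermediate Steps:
$g{\left(v,h \right)} = v^{2}$
$O{\left(F \right)} = 4 + F$ ($O{\left(F \right)} = F + 4 = 4 + F$)
$u = \frac{49}{9}$ ($u = \frac{\left(5^{2} - 32\right)^{2}}{9} = \frac{\left(25 - 32\right)^{2}}{9} = \frac{\left(-7\right)^{2}}{9} = \frac{1}{9} \cdot 49 = \frac{49}{9} \approx 5.4444$)
$t = 201$ ($t = - 67 \left(4 - 7\right) = \left(-67\right) \left(-3\right) = 201$)
$t - u = 201 - \frac{49}{9} = \frac{1760}{9}$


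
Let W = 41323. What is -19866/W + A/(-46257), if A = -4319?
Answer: -17220175/44452977 ≈ -0.38738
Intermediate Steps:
-19866/W + A/(-46257) = -19866/41323 - 4319/(-46257) = -19866*1/41323 - 4319*(-1/46257) = -462/961 + 4319/46257 = -17220175/44452977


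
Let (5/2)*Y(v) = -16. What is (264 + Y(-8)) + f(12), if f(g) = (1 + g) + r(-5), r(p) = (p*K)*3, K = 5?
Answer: 978/5 ≈ 195.60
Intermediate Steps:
r(p) = 15*p (r(p) = (p*5)*3 = (5*p)*3 = 15*p)
Y(v) = -32/5 (Y(v) = (2/5)*(-16) = -32/5)
f(g) = -74 + g (f(g) = (1 + g) + 15*(-5) = (1 + g) - 75 = -74 + g)
(264 + Y(-8)) + f(12) = (264 - 32/5) + (-74 + 12) = 1288/5 - 62 = 978/5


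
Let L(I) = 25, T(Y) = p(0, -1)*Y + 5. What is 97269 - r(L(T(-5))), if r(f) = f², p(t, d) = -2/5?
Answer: 96644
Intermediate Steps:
p(t, d) = -⅖ (p(t, d) = -2*⅕ = -⅖)
T(Y) = 5 - 2*Y/5 (T(Y) = -2*Y/5 + 5 = 5 - 2*Y/5)
97269 - r(L(T(-5))) = 97269 - 1*25² = 97269 - 1*625 = 97269 - 625 = 96644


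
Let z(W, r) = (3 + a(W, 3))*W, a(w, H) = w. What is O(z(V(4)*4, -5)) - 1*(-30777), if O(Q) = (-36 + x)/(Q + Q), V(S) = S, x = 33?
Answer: 18712413/608 ≈ 30777.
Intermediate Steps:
z(W, r) = W*(3 + W) (z(W, r) = (3 + W)*W = W*(3 + W))
O(Q) = -3/(2*Q) (O(Q) = (-36 + 33)/(Q + Q) = -3*1/(2*Q) = -3/(2*Q))
O(z(V(4)*4, -5)) - 1*(-30777) = -3*1/(16*(3 + 4*4))/2 - 1*(-30777) = -3*1/(16*(3 + 16))/2 + 30777 = -3/(2*(16*19)) + 30777 = -3/2/304 + 30777 = -3/2*1/304 + 30777 = -3/608 + 30777 = 18712413/608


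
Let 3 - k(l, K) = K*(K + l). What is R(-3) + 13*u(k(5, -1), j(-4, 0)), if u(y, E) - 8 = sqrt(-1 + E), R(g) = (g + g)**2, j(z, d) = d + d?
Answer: 140 + 13*I ≈ 140.0 + 13.0*I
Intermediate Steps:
j(z, d) = 2*d
k(l, K) = 3 - K*(K + l)
R(g) = 4*g**2 (R(g) = (2*g)**2 = 4*g**2)
u(y, E) = 8 + sqrt(-1 + E)
R(-3) + 13*u(k(5, -1), j(-4, 0)) = 4*(-3)**2 + 13*(8 + sqrt(-1 + 2*0)) = 4*9 + 13*(8 + sqrt(-1 + 0)) = 36 + 13*(8 + sqrt(-1)) = 36 + 13*(8 + I) = 36 + (104 + 13*I) = 140 + 13*I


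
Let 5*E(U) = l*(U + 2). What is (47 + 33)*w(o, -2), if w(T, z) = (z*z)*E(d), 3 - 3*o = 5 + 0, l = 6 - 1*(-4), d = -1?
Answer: 640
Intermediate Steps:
l = 10 (l = 6 + 4 = 10)
o = -⅔ (o = 1 - (5 + 0)/3 = 1 - ⅓*5 = 1 - 5/3 = -⅔ ≈ -0.66667)
E(U) = 4 + 2*U (E(U) = (10*(U + 2))/5 = (10*(2 + U))/5 = (20 + 10*U)/5 = 4 + 2*U)
w(T, z) = 2*z² (w(T, z) = (z*z)*(4 + 2*(-1)) = z²*(4 - 2) = z²*2 = 2*z²)
(47 + 33)*w(o, -2) = (47 + 33)*(2*(-2)²) = 80*(2*4) = 80*8 = 640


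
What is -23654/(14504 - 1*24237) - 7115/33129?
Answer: 714383071/322444557 ≈ 2.2155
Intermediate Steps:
-23654/(14504 - 1*24237) - 7115/33129 = -23654/(14504 - 24237) - 7115*1/33129 = -23654/(-9733) - 7115/33129 = -23654*(-1/9733) - 7115/33129 = 23654/9733 - 7115/33129 = 714383071/322444557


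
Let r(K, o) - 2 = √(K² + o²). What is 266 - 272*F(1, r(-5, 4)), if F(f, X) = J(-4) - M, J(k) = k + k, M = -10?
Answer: -278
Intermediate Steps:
r(K, o) = 2 + √(K² + o²)
J(k) = 2*k
F(f, X) = 2 (F(f, X) = 2*(-4) - 1*(-10) = -8 + 10 = 2)
266 - 272*F(1, r(-5, 4)) = 266 - 272*2 = 266 - 544 = -278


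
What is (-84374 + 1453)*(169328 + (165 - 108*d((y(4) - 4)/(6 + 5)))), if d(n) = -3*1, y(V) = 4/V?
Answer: -14081395457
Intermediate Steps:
d(n) = -3
(-84374 + 1453)*(169328 + (165 - 108*d((y(4) - 4)/(6 + 5)))) = (-84374 + 1453)*(169328 + (165 - 108*(-3))) = -82921*(169328 + (165 + 324)) = -82921*(169328 + 489) = -82921*169817 = -14081395457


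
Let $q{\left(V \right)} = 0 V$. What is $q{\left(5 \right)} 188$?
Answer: $0$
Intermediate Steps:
$q{\left(V \right)} = 0$
$q{\left(5 \right)} 188 = 0 \cdot 188 = 0$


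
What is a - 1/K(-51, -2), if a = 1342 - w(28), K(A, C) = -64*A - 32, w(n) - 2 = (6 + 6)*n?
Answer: 3244927/3232 ≈ 1004.0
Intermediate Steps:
w(n) = 2 + 12*n (w(n) = 2 + (6 + 6)*n = 2 + 12*n)
K(A, C) = -32 - 64*A
a = 1004 (a = 1342 - (2 + 12*28) = 1342 - (2 + 336) = 1342 - 1*338 = 1342 - 338 = 1004)
a - 1/K(-51, -2) = 1004 - 1/(-32 - 64*(-51)) = 1004 - 1/(-32 + 3264) = 1004 - 1/3232 = 3244927/3232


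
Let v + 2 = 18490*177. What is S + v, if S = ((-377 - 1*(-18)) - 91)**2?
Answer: 3475228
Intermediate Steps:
v = 3272728 (v = -2 + 18490*177 = -2 + 3272730 = 3272728)
S = 202500 (S = ((-377 + 18) - 91)**2 = (-359 - 91)**2 = (-450)**2 = 202500)
S + v = 202500 + 3272728 = 3475228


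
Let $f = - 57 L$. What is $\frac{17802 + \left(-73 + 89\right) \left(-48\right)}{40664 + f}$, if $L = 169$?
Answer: $\frac{17034}{31031} \approx 0.54893$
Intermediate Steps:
$f = -9633$ ($f = \left(-57\right) 169 = -9633$)
$\frac{17802 + \left(-73 + 89\right) \left(-48\right)}{40664 + f} = \frac{17802 + \left(-73 + 89\right) \left(-48\right)}{40664 - 9633} = \frac{17802 + 16 \left(-48\right)}{31031} = \left(17802 - 768\right) \frac{1}{31031} = 17034 \cdot \frac{1}{31031} = \frac{17034}{31031}$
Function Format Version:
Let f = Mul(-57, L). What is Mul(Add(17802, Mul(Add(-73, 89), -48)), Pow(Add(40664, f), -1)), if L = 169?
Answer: Rational(17034, 31031) ≈ 0.54893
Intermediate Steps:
f = -9633 (f = Mul(-57, 169) = -9633)
Mul(Add(17802, Mul(Add(-73, 89), -48)), Pow(Add(40664, f), -1)) = Mul(Add(17802, Mul(Add(-73, 89), -48)), Pow(Add(40664, -9633), -1)) = Mul(Add(17802, Mul(16, -48)), Pow(31031, -1)) = Mul(Add(17802, -768), Rational(1, 31031)) = Mul(17034, Rational(1, 31031)) = Rational(17034, 31031)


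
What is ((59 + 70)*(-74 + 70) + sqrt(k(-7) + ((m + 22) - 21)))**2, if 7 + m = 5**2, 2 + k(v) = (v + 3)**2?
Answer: (-516 + sqrt(33))**2 ≈ 2.6036e+5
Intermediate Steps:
k(v) = -2 + (3 + v)**2 (k(v) = -2 + (v + 3)**2 = -2 + (3 + v)**2)
m = 18 (m = -7 + 5**2 = -7 + 25 = 18)
((59 + 70)*(-74 + 70) + sqrt(k(-7) + ((m + 22) - 21)))**2 = ((59 + 70)*(-74 + 70) + sqrt((-2 + (3 - 7)**2) + ((18 + 22) - 21)))**2 = (129*(-4) + sqrt((-2 + (-4)**2) + (40 - 21)))**2 = (-516 + sqrt((-2 + 16) + 19))**2 = (-516 + sqrt(14 + 19))**2 = (-516 + sqrt(33))**2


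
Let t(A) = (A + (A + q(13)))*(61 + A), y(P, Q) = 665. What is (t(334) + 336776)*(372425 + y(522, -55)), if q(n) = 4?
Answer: 224680767440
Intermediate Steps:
t(A) = (4 + 2*A)*(61 + A) (t(A) = (A + (A + 4))*(61 + A) = (A + (4 + A))*(61 + A) = (4 + 2*A)*(61 + A))
(t(334) + 336776)*(372425 + y(522, -55)) = ((244 + 2*334² + 126*334) + 336776)*(372425 + 665) = ((244 + 2*111556 + 42084) + 336776)*373090 = ((244 + 223112 + 42084) + 336776)*373090 = (265440 + 336776)*373090 = 602216*373090 = 224680767440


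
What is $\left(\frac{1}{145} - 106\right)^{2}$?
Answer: $\frac{236206161}{21025} \approx 11235.0$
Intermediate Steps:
$\left(\frac{1}{145} - 106\right)^{2} = \left(- \frac{15369}{145}\right)^{2} = \frac{236206161}{21025}$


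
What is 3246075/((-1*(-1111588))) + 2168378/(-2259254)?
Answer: 2461682481893/1255679817676 ≈ 1.9604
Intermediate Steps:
3246075/((-1*(-1111588))) + 2168378/(-2259254) = 3246075/1111588 + 2168378*(-1/2259254) = 3246075*(1/1111588) - 1084189/1129627 = 3246075/1111588 - 1084189/1129627 = 2461682481893/1255679817676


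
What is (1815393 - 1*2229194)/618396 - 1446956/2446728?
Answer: -2740302149/2173917828 ≈ -1.2605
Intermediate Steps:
(1815393 - 1*2229194)/618396 - 1446956/2446728 = (1815393 - 2229194)*(1/618396) - 1446956*1/2446728 = -413801*1/618396 - 361739/611682 = -14269/21324 - 361739/611682 = -2740302149/2173917828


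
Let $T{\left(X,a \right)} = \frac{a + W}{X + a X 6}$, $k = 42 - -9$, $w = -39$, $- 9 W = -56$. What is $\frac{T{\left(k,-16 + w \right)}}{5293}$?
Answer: $\frac{439}{799301223} \approx 5.4923 \cdot 10^{-7}$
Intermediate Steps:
$W = \frac{56}{9}$ ($W = \left(- \frac{1}{9}\right) \left(-56\right) = \frac{56}{9} \approx 6.2222$)
$k = 51$ ($k = 42 + 9 = 51$)
$T{\left(X,a \right)} = \frac{\frac{56}{9} + a}{X + 6 X a}$ ($T{\left(X,a \right)} = \frac{a + \frac{56}{9}}{X + a X 6} = \frac{\frac{56}{9} + a}{X + X a 6} = \frac{\frac{56}{9} + a}{X + 6 X a}$)
$\frac{T{\left(k,-16 + w \right)}}{5293} = \frac{\frac{1}{51} \frac{1}{1 + 6 \left(-16 - 39\right)} \left(\frac{56}{9} - 55\right)}{5293} = \frac{\frac{56}{9} - 55}{51 \left(1 + 6 \left(-55\right)\right)} \frac{1}{5293} = \frac{1}{51} \frac{1}{1 - 330} \left(- \frac{439}{9}\right) \frac{1}{5293} = \frac{1}{51} \frac{1}{-329} \left(- \frac{439}{9}\right) \frac{1}{5293} = \frac{1}{51} \left(- \frac{1}{329}\right) \left(- \frac{439}{9}\right) \frac{1}{5293} = \frac{439}{151011} \cdot \frac{1}{5293} = \frac{439}{799301223}$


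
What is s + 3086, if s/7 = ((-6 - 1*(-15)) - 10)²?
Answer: 3093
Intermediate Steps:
s = 7 (s = 7*((-6 - 1*(-15)) - 10)² = 7*((-6 + 15) - 10)² = 7*(9 - 10)² = 7*(-1)² = 7*1 = 7)
s + 3086 = 7 + 3086 = 3093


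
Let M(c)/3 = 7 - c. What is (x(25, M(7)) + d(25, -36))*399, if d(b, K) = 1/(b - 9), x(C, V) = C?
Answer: 159999/16 ≈ 9999.9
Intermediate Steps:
M(c) = 21 - 3*c (M(c) = 3*(7 - c) = 21 - 3*c)
d(b, K) = 1/(-9 + b)
(x(25, M(7)) + d(25, -36))*399 = (25 + 1/(-9 + 25))*399 = (25 + 1/16)*399 = (401/16)*399 = 159999/16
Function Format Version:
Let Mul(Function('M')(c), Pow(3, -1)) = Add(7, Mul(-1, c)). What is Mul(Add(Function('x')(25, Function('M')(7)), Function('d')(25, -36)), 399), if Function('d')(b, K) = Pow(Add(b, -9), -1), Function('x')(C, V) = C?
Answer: Rational(159999, 16) ≈ 9999.9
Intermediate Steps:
Function('M')(c) = Add(21, Mul(-3, c)) (Function('M')(c) = Mul(3, Add(7, Mul(-1, c))) = Add(21, Mul(-3, c)))
Function('d')(b, K) = Pow(Add(-9, b), -1)
Mul(Add(Function('x')(25, Function('M')(7)), Function('d')(25, -36)), 399) = Mul(Add(25, Pow(Add(-9, 25), -1)), 399) = Mul(Add(25, Pow(16, -1)), 399) = Mul(Add(25, Rational(1, 16)), 399) = Mul(Rational(401, 16), 399) = Rational(159999, 16)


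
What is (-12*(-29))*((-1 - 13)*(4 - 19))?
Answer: 73080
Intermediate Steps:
(-12*(-29))*((-1 - 13)*(4 - 19)) = 348*(-14*(-15)) = 348*210 = 73080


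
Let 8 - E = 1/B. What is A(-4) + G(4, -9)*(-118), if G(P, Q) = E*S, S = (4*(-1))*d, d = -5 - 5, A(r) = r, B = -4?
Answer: -38944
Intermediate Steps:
d = -10
S = 40 (S = (4*(-1))*(-10) = -4*(-10) = 40)
E = 33/4 (E = 8 - 1/(-4) = 8 - 1*(-¼) = 8 + ¼ = 33/4 ≈ 8.2500)
G(P, Q) = 330 (G(P, Q) = (33/4)*40 = 330)
A(-4) + G(4, -9)*(-118) = -4 + 330*(-118) = -4 - 38940 = -38944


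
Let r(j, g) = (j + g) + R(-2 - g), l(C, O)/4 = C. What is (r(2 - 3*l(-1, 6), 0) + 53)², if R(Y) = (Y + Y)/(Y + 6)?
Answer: 4356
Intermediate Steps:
R(Y) = 2*Y/(6 + Y) (R(Y) = (2*Y)/(6 + Y) = 2*Y/(6 + Y))
l(C, O) = 4*C
r(j, g) = g + j + 2*(-2 - g)/(4 - g) (r(j, g) = (j + g) + 2*(-2 - g)/(6 + (-2 - g)) = (g + j) + 2*(-2 - g)/(4 - g) = g + j + 2*(-2 - g)/(4 - g))
(r(2 - 3*l(-1, 6), 0) + 53)² = ((4 + 2*0 + (-4 + 0)*(0 + (2 - 12*(-1))))/(-4 + 0) + 53)² = ((4 + 0 - 4*(0 + (2 - 3*(-4))))/(-4) + 53)² = (-(4 + 0 - 4*(0 + (2 + 12)))/4 + 53)² = (-(4 + 0 - 4*(0 + 14))/4 + 53)² = (-(4 + 0 - 4*14)/4 + 53)² = (-(4 + 0 - 56)/4 + 53)² = (-¼*(-52) + 53)² = (13 + 53)² = 66² = 4356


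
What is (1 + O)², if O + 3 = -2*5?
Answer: 144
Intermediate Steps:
O = -13 (O = -3 - 2*5 = -3 - 10 = -13)
(1 + O)² = (1 - 13)² = (-12)² = 144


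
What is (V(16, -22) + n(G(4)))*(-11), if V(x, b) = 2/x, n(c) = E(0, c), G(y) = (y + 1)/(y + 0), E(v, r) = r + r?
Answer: -231/8 ≈ -28.875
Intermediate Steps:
E(v, r) = 2*r
G(y) = (1 + y)/y
n(c) = 2*c
(V(16, -22) + n(G(4)))*(-11) = (2/16 + 2*((1 + 4)/4))*(-11) = (2*(1/16) + 2*((1/4)*5))*(-11) = (1/8 + 2*(5/4))*(-11) = (1/8 + 5/2)*(-11) = (21/8)*(-11) = -231/8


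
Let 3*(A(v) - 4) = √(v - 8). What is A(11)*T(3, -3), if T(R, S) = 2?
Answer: 8 + 2*√3/3 ≈ 9.1547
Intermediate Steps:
A(v) = 4 + √(-8 + v)/3 (A(v) = 4 + √(v - 8)/3 = 4 + √(-8 + v)/3)
A(11)*T(3, -3) = (4 + √(-8 + 11)/3)*2 = (4 + √3/3)*2 = 8 + 2*√3/3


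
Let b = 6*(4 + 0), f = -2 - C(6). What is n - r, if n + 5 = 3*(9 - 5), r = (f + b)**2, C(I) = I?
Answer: -249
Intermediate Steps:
f = -8 (f = -2 - 1*6 = -2 - 6 = -8)
b = 24 (b = 6*4 = 24)
r = 256 (r = (-8 + 24)**2 = 16**2 = 256)
n = 7 (n = -5 + 3*(9 - 5) = -5 + 3*4 = -5 + 12 = 7)
n - r = 7 - 1*256 = 7 - 256 = -249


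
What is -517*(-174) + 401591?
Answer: 491549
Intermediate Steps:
-517*(-174) + 401591 = 89958 + 401591 = 491549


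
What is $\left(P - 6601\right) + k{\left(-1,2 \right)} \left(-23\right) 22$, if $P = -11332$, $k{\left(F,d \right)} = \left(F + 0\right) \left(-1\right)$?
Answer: $-18439$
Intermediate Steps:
$k{\left(F,d \right)} = - F$ ($k{\left(F,d \right)} = F \left(-1\right) = - F$)
$\left(P - 6601\right) + k{\left(-1,2 \right)} \left(-23\right) 22 = \left(-11332 - 6601\right) + \left(-1\right) \left(-1\right) \left(-23\right) 22 = -17933 + 1 \left(-23\right) 22 = -17933 - 506 = -18439$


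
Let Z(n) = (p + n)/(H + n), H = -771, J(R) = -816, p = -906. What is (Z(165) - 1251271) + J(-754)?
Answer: -252921327/202 ≈ -1.2521e+6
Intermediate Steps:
Z(n) = (-906 + n)/(-771 + n)
(Z(165) - 1251271) + J(-754) = ((-906 + 165)/(-771 + 165) - 1251271) - 816 = (-741/(-606) - 1251271) - 816 = (-1/606*(-741) - 1251271) - 816 = (247/202 - 1251271) - 816 = -252756495/202 - 816 = -252921327/202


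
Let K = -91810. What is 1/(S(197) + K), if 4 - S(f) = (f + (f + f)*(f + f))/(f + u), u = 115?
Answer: -104/9599635 ≈ -1.0834e-5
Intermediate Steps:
S(f) = 4 - (f + 4*f**2)/(115 + f) (S(f) = 4 - (f + (f + f)*(f + f))/(f + 115) = 4 - (f + (2*f)*(2*f))/(115 + f) = 4 - (f + 4*f**2)/(115 + f))
1/(S(197) + K) = 1/((460 - 4*197**2 + 3*197)/(115 + 197) - 91810) = 1/((460 - 4*38809 + 591)/312 - 91810) = 1/((460 - 155236 + 591)/312 - 91810) = 1/((1/312)*(-154185) - 91810) = 1/(-51395/104 - 91810) = 1/(-9599635/104) = -104/9599635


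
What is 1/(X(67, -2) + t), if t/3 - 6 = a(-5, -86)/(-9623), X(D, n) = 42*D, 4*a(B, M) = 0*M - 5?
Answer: 38492/109009359 ≈ 0.00035311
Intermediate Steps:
a(B, M) = -5/4 (a(B, M) = (0*M - 5)/4 = (0 - 5)/4 = (¼)*(-5) = -5/4)
t = 692871/38492 (t = 18 + 3*(-5/4/(-9623)) = 18 + 3*(-5/4*(-1/9623)) = 18 + 3*(5/38492) = 18 + 15/38492 = 692871/38492 ≈ 18.000)
1/(X(67, -2) + t) = 1/(42*67 + 692871/38492) = 1/(2814 + 692871/38492) = 1/(109009359/38492) = 38492/109009359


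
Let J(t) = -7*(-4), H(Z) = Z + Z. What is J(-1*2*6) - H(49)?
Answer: -70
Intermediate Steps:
H(Z) = 2*Z
J(t) = 28
J(-1*2*6) - H(49) = 28 - 2*49 = 28 - 1*98 = 28 - 98 = -70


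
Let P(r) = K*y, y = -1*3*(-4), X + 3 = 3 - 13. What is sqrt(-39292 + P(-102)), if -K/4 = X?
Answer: 2*I*sqrt(9667) ≈ 196.64*I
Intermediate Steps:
X = -13 (X = -3 + (3 - 13) = -3 - 10 = -13)
K = 52 (K = -4*(-13) = 52)
y = 12 (y = -3*(-4) = 12)
P(r) = 624 (P(r) = 52*12 = 624)
sqrt(-39292 + P(-102)) = sqrt(-39292 + 624) = sqrt(-38668) = 2*I*sqrt(9667)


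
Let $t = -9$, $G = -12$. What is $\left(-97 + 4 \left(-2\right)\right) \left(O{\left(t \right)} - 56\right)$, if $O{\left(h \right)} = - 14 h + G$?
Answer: $-6090$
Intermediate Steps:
$O{\left(h \right)} = -12 - 14 h$ ($O{\left(h \right)} = - 14 h - 12 = -12 - 14 h$)
$\left(-97 + 4 \left(-2\right)\right) \left(O{\left(t \right)} - 56\right) = \left(-97 + 4 \left(-2\right)\right) \left(\left(-12 - -126\right) - 56\right) = \left(-97 - 8\right) \left(\left(-12 + 126\right) - 56\right) = - 105 \left(114 - 56\right) = \left(-105\right) 58 = -6090$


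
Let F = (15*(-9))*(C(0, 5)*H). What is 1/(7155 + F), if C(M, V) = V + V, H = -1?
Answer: 1/8505 ≈ 0.00011758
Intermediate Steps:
C(M, V) = 2*V
F = 1350 (F = (15*(-9))*((2*5)*(-1)) = -1350*(-1) = -135*(-10) = 1350)
1/(7155 + F) = 1/(7155 + 1350) = 1/8505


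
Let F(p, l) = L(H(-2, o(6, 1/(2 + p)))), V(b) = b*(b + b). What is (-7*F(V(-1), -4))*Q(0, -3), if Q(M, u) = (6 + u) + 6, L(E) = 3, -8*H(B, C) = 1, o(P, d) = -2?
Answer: -189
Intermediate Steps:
H(B, C) = -⅛ (H(B, C) = -⅛*1 = -⅛)
V(b) = 2*b² (V(b) = b*(2*b) = 2*b²)
Q(M, u) = 12 + u
F(p, l) = 3
(-7*F(V(-1), -4))*Q(0, -3) = (-7*3)*(12 - 3) = -21*9 = -189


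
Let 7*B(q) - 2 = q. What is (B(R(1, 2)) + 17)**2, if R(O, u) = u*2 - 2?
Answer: 15129/49 ≈ 308.75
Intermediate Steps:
R(O, u) = -2 + 2*u (R(O, u) = 2*u - 2 = -2 + 2*u)
B(q) = 2/7 + q/7
(B(R(1, 2)) + 17)**2 = ((2/7 + (-2 + 2*2)/7) + 17)**2 = ((2/7 + (-2 + 4)/7) + 17)**2 = ((2/7 + (1/7)*2) + 17)**2 = ((2/7 + 2/7) + 17)**2 = (4/7 + 17)**2 = (123/7)**2 = 15129/49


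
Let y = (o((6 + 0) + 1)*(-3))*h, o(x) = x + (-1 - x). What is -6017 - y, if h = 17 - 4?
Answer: -6056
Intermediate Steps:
h = 13
o(x) = -1
y = 39 (y = -1*(-3)*13 = 3*13 = 39)
-6017 - y = -6017 - 1*39 = -6017 - 39 = -6056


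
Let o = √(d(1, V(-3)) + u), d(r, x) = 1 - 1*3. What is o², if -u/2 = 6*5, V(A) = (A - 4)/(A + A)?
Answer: -62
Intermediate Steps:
V(A) = (-4 + A)/(2*A) (V(A) = (-4 + A)/((2*A)) = (-4 + A)*(1/(2*A)) = (-4 + A)/(2*A))
d(r, x) = -2 (d(r, x) = 1 - 3 = -2)
u = -60 (u = -12*5 = -2*30 = -60)
o = I*√62 (o = √(-2 - 60) = √(-62) = I*√62 ≈ 7.874*I)
o² = (I*√62)² = -62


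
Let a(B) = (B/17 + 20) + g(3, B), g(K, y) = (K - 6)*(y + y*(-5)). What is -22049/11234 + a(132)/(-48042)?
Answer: -9157769293/4587482538 ≈ -1.9963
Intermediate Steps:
g(K, y) = -4*y*(-6 + K) (g(K, y) = (-6 + K)*(y - 5*y) = (-6 + K)*(-4*y) = -4*y*(-6 + K))
a(B) = 20 + 205*B/17 (a(B) = (B/17 + 20) + 4*B*(6 - 1*3) = (B*(1/17) + 20) + 4*B*(6 - 3) = (B/17 + 20) + 4*B*3 = (20 + B/17) + 12*B = 20 + 205*B/17)
-22049/11234 + a(132)/(-48042) = -22049/11234 + (20 + (205/17)*132)/(-48042) = -22049*1/11234 + (20 + 27060/17)*(-1/48042) = -22049/11234 + (27400/17)*(-1/48042) = -22049/11234 - 13700/408357 = -9157769293/4587482538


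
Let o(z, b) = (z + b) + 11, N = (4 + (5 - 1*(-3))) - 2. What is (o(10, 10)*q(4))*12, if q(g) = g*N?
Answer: 14880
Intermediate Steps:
N = 10 (N = (4 + (5 + 3)) - 2 = (4 + 8) - 2 = 12 - 2 = 10)
o(z, b) = 11 + b + z (o(z, b) = (b + z) + 11 = 11 + b + z)
q(g) = 10*g (q(g) = g*10 = 10*g)
(o(10, 10)*q(4))*12 = ((11 + 10 + 10)*(10*4))*12 = (31*40)*12 = 1240*12 = 14880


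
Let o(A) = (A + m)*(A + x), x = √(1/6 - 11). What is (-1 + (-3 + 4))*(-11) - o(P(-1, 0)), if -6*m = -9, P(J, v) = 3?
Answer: -27/2 - 3*I*√390/4 ≈ -13.5 - 14.811*I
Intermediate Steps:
m = 3/2 (m = -⅙*(-9) = 3/2 ≈ 1.5000)
x = I*√390/6 (x = √(⅙ - 11) = √(-65/6) = I*√390/6 ≈ 3.2914*I)
o(A) = (3/2 + A)*(A + I*√390/6) (o(A) = (A + 3/2)*(A + I*√390/6) = (3/2 + A)*(A + I*√390/6))
(-1 + (-3 + 4))*(-11) - o(P(-1, 0)) = (-1 + (-3 + 4))*(-11) - (3² + (3/2)*3 + I*√390/4 + (⅙)*I*3*√390) = (-1 + 1)*(-11) - (9 + 9/2 + I*√390/4 + I*√390/2) = 0*(-11) - (27/2 + 3*I*√390/4) = 0 + (-27/2 - 3*I*√390/4) = -27/2 - 3*I*√390/4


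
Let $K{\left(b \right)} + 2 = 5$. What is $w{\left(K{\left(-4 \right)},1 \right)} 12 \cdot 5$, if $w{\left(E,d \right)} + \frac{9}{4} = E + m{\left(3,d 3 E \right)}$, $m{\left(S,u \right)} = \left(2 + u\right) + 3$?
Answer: $885$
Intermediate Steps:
$m{\left(S,u \right)} = 5 + u$
$K{\left(b \right)} = 3$ ($K{\left(b \right)} = -2 + 5 = 3$)
$w{\left(E,d \right)} = \frac{11}{4} + E + 3 E d$ ($w{\left(E,d \right)} = - \frac{9}{4} + \left(E + \left(5 + d 3 E\right)\right) = - \frac{9}{4} + \left(E + \left(5 + 3 d E\right)\right) = - \frac{9}{4} + \left(E + \left(5 + 3 E d\right)\right) = - \frac{9}{4} + \left(5 + E + 3 E d\right) = \frac{11}{4} + E + 3 E d$)
$w{\left(K{\left(-4 \right)},1 \right)} 12 \cdot 5 = \left(\frac{11}{4} + 3 + 3 \cdot 3 \cdot 1\right) 12 \cdot 5 = \left(\frac{11}{4} + 3 + 9\right) 12 \cdot 5 = \frac{59}{4} \cdot 12 \cdot 5 = 177 \cdot 5 = 885$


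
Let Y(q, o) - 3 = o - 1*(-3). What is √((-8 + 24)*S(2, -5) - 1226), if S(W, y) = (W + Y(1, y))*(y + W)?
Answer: I*√1370 ≈ 37.013*I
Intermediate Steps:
Y(q, o) = 6 + o (Y(q, o) = 3 + (o - 1*(-3)) = 3 + (o + 3) = 3 + (3 + o) = 6 + o)
S(W, y) = (W + y)*(6 + W + y) (S(W, y) = (W + (6 + y))*(y + W) = (6 + W + y)*(W + y) = (W + y)*(6 + W + y))
√((-8 + 24)*S(2, -5) - 1226) = √((-8 + 24)*(2² + 2*(-5) + 2*(6 - 5) - 5*(6 - 5)) - 1226) = √(16*(4 - 10 + 2*1 - 5*1) - 1226) = √(16*(4 - 10 + 2 - 5) - 1226) = √(16*(-9) - 1226) = √(-144 - 1226) = √(-1370) = I*√1370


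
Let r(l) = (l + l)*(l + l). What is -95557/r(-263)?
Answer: -95557/276676 ≈ -0.34538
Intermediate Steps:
r(l) = 4*l**2 (r(l) = (2*l)*(2*l) = 4*l**2)
-95557/r(-263) = -95557/(4*(-263)**2) = -95557/(4*69169) = -95557/276676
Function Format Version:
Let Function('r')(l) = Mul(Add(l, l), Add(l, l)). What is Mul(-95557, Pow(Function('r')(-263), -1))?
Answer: Rational(-95557, 276676) ≈ -0.34538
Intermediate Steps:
Function('r')(l) = Mul(4, Pow(l, 2)) (Function('r')(l) = Mul(Mul(2, l), Mul(2, l)) = Mul(4, Pow(l, 2)))
Mul(-95557, Pow(Function('r')(-263), -1)) = Mul(-95557, Pow(Mul(4, Pow(-263, 2)), -1)) = Mul(-95557, Pow(Mul(4, 69169), -1)) = Mul(-95557, Pow(276676, -1)) = Mul(-95557, Rational(1, 276676)) = Rational(-95557, 276676)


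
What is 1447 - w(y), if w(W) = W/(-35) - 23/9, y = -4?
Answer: 456574/315 ≈ 1449.4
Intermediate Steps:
w(W) = -23/9 - W/35 (w(W) = W*(-1/35) - 23*1/9 = -W/35 - 23/9 = -23/9 - W/35)
1447 - w(y) = 1447 - (-23/9 - 1/35*(-4)) = 1447 - (-23/9 + 4/35) = 1447 - 1*(-769/315) = 1447 + 769/315 = 456574/315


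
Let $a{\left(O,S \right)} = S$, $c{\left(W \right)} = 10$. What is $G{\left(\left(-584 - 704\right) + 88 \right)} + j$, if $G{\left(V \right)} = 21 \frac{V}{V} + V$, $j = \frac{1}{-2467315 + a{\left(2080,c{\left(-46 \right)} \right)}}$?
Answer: $- \frac{2908952596}{2467305} \approx -1179.0$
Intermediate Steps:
$j = - \frac{1}{2467305}$ ($j = \frac{1}{-2467315 + 10} = \frac{1}{-2467305} = - \frac{1}{2467305} \approx -4.053 \cdot 10^{-7}$)
$G{\left(V \right)} = 21 + V$ ($G{\left(V \right)} = 21 \cdot 1 + V = 21 + V$)
$G{\left(\left(-584 - 704\right) + 88 \right)} + j = \left(21 + \left(\left(-584 - 704\right) + 88\right)\right) - \frac{1}{2467305} = \left(21 + \left(-1288 + 88\right)\right) - \frac{1}{2467305} = \left(21 - 1200\right) - \frac{1}{2467305} = -1179 - \frac{1}{2467305} = - \frac{2908952596}{2467305}$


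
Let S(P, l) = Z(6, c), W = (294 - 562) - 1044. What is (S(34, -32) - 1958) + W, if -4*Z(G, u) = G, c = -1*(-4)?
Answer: -6543/2 ≈ -3271.5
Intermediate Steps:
c = 4
W = -1312 (W = -268 - 1044 = -1312)
Z(G, u) = -G/4
S(P, l) = -3/2 (S(P, l) = -¼*6 = -3/2)
(S(34, -32) - 1958) + W = (-3/2 - 1958) - 1312 = -3919/2 - 1312 = -6543/2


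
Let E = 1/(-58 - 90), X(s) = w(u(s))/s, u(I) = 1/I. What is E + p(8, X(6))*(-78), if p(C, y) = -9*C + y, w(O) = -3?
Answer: 836939/148 ≈ 5655.0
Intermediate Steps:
u(I) = 1/I
X(s) = -3/s
p(C, y) = y - 9*C
E = -1/148 (E = 1/(-148) = -1/148 ≈ -0.0067568)
E + p(8, X(6))*(-78) = -1/148 + (-3/6 - 9*8)*(-78) = -1/148 + (-3*⅙ - 72)*(-78) = -1/148 + (-½ - 72)*(-78) = -1/148 - 145/2*(-78) = -1/148 + 5655 = 836939/148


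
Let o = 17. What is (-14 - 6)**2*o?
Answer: 6800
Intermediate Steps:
(-14 - 6)**2*o = (-14 - 6)**2*17 = (-20)**2*17 = 400*17 = 6800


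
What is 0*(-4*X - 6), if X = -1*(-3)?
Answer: 0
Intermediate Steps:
X = 3
0*(-4*X - 6) = 0*(-4*3 - 6) = 0*(-12 - 6) = 0*(-18) = 0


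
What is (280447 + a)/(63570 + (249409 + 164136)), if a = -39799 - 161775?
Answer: 78873/477115 ≈ 0.16531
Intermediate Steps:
a = -201574
(280447 + a)/(63570 + (249409 + 164136)) = (280447 - 201574)/(63570 + (249409 + 164136)) = 78873/(63570 + 413545) = 78873/477115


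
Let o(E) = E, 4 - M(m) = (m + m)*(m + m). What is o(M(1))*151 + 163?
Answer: 163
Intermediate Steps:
M(m) = 4 - 4*m**2 (M(m) = 4 - (m + m)*(m + m) = 4 - 2*m*2*m = 4 - 4*m**2)
o(M(1))*151 + 163 = (4 - 4*1**2)*151 + 163 = (4 - 4*1)*151 + 163 = (4 - 4)*151 + 163 = 0*151 + 163 = 0 + 163 = 163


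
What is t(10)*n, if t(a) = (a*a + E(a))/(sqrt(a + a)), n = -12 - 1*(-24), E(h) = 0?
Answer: 120*sqrt(5) ≈ 268.33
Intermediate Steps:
n = 12 (n = -12 + 24 = 12)
t(a) = sqrt(2)*a**(3/2)/2 (t(a) = (a*a + 0)/(sqrt(a + a)) = (a**2 + 0)/(sqrt(2*a)) = a**2/((sqrt(2)*sqrt(a))) = a**2*(sqrt(2)/(2*sqrt(a))) = sqrt(2)*a**(3/2)/2)
t(10)*n = (sqrt(2)*10**(3/2)/2)*12 = (sqrt(2)*(10*sqrt(10))/2)*12 = (10*sqrt(5))*12 = 120*sqrt(5)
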